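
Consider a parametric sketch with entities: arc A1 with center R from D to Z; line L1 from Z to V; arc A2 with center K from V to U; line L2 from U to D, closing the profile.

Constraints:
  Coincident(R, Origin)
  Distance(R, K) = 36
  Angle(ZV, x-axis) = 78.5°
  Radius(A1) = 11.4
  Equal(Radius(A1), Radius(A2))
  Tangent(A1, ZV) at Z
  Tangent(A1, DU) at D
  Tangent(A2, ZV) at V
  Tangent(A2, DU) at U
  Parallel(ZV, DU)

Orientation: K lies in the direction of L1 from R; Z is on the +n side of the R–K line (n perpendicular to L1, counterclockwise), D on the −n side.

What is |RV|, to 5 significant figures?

37.762

The slot axis is L1's direction at 78.5°, so u = (cos 78.5°, sin 78.5°) = (0.19937, 0.97992) and n = (−sin 78.5°, cos 78.5°) = (-0.97992, 0.19937). R is at the origin and K lies 36.0 along u from R, so K = 36.0·u = (7.1772, 35.277). Tangency of A1 to both parallel lines with radius 11.4 puts Z and D at R ± 11.4·n: Z = (-11.171, 2.2728), D = (11.171, -2.2728). Equal radii place V and U the same way about K: V = K + 11.4·n = (-3.9939, 37.550), U = K − 11.4·n = (18.348, 33.004). Then |RV| = |V − R| = 37.762.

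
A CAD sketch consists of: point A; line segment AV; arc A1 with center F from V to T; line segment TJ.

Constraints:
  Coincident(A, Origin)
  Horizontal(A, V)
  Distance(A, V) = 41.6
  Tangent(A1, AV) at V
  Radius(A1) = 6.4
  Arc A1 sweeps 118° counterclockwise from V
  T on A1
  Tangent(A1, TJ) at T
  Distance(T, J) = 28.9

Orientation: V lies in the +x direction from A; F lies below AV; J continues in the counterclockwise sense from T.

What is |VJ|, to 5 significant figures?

35.808

On A1, V sits at bearing 90° from F; a 118° counterclockwise sweep puts T at bearing 208°, so T = F + 6.4·(cos 208°, sin 208°) = (35.949, -9.4046). A1 meets TJ tangentially, so FT is at right angles to TJ, so TJ runs along (−sin 208°, cos 208°); with |TJ| = 28.9, J = (49.517, -34.922). Then |VJ| = |J − V| = 35.808.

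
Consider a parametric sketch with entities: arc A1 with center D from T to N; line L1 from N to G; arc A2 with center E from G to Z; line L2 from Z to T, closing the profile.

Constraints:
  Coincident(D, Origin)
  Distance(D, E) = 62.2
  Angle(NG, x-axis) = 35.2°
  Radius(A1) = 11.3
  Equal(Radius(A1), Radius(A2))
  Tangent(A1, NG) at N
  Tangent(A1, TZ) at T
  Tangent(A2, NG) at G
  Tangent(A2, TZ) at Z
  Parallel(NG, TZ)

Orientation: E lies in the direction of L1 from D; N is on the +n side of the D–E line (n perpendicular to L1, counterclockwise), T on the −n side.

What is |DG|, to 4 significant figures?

63.22

Tangency of A1 to both parallel lines with radius 11.3 puts N and T at D ± 11.3·n: N = (-6.514, 9.234), T = (6.514, -9.234). Equal radii place G and Z the same way about E: G = E + 11.3·n = (44.31, 45.09), Z = E − 11.3·n = (57.34, 26.62). Then |DG| = |G − D| = 63.22.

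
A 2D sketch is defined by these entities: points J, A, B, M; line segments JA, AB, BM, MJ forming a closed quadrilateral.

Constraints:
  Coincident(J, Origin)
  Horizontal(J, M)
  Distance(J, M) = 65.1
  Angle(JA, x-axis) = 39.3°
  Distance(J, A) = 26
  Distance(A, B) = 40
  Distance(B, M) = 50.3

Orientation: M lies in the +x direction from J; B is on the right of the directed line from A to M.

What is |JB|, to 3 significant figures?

31.3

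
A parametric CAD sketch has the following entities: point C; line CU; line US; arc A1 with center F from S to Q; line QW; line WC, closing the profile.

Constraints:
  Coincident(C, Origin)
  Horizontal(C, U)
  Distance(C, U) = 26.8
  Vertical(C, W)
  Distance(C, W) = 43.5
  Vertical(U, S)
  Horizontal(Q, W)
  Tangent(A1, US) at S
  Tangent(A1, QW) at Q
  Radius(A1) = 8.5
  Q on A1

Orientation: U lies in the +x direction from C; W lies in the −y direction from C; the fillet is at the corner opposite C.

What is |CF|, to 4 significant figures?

39.50

CW is vertical with |CW| = 43.5 and W on the −y side, so W = (0.000, -43.50). The virtual corner opposite C is at (26.80, -43.50). A1 meets US tangentially, so FS is at right angles to US and A1 meets QW tangentially, so FQ is at right angles to QW, with radius 8.5, so the center F sits 8.5 in from both sides at F = (18.30, -35.00). Then |CF| = |F − C| = 39.50.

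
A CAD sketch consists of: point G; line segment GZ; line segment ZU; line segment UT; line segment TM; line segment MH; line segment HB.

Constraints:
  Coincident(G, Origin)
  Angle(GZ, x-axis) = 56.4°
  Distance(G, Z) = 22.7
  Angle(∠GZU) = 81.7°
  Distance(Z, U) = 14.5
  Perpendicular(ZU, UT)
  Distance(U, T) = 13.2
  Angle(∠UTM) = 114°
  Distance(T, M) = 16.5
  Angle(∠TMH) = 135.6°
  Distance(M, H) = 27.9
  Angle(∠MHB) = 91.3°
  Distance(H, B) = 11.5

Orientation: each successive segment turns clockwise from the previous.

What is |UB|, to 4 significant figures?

37.47

G is at the origin; GZ runs at 56.4° with length 22.7, so Z = (12.56, 18.91). ∠GZU = 81.7° gives ZU at -41.90° from the x-axis; with |ZU| = 14.5, U = (23.35, 9.224). ZU ⟂ UT, so UT runs at -131.9°; with |UT| = 13.2, T = (14.54, -0.6012). ∠UTM = 114.0° gives TM at 162.1° from the x-axis; with |TM| = 16.5, M = (-1.162, 4.470). ∠TMH = 135.6° gives MH at 117.7° from the x-axis; with |MH| = 27.9, H = (-14.13, 29.17). ∠MHB = 91.3° gives HB at 29.00° from the x-axis; with |HB| = 11.5, B = (-4.073, 34.75). Then |UB| = |B − U| = 37.47.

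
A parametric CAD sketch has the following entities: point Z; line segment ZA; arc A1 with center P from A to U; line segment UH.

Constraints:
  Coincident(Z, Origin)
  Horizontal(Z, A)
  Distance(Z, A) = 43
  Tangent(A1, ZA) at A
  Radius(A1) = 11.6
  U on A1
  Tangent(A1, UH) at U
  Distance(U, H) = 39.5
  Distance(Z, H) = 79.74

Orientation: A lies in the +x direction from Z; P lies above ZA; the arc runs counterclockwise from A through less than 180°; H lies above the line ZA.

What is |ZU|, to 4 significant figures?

54.84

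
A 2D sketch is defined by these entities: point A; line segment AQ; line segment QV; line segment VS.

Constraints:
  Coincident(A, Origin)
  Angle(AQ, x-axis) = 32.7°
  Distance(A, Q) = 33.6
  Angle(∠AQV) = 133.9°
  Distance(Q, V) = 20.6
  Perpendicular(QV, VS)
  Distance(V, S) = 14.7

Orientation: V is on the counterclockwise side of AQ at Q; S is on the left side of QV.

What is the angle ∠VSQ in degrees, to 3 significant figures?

54.5°

A is at the origin; AQ runs at 32.7° with length 33.6, so Q = 33.6·(cos 32.7°, sin 32.7°) = (28.3, 18.2). ∠AQV = 133.9°, so QV runs at 32.7° + (180° − 133.9°) = 78.8° from the x-axis; with |QV| = 20.6, V = Q + 20.6·(cos 78.8°, sin 78.8°) = (32.3, 38.4). QV is perpendicular to VS; with |VS| = 14.7 on the left of QV, S = V + 14.7·(-0.981, 0.194) = (17.9, 41.2). Then cos ∠VSQ = SV·SQ / (|SV||SQ|), giving 54.5°.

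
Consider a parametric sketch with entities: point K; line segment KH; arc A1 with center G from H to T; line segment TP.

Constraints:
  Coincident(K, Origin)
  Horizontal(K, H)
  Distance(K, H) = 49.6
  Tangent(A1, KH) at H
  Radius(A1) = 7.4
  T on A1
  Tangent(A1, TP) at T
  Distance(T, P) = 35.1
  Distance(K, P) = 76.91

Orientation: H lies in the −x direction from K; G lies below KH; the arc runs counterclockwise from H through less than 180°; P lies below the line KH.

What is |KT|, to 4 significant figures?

56.99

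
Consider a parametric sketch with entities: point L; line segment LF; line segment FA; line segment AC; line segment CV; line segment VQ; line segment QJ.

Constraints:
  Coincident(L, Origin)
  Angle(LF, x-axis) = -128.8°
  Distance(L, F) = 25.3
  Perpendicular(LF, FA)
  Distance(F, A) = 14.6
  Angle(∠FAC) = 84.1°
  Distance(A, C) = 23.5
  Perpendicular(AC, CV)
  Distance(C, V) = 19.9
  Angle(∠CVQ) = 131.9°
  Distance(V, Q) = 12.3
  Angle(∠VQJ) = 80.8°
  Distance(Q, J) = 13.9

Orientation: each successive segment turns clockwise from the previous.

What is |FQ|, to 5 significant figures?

18.700

L is at the origin; LF runs at -128.8° with length 25.3, so F = (-15.853, -19.717). The perpendicularity gives FA at right angles to LF, so FA runs at 141.20°; with |FA| = 14.6, A = (-27.231, -10.569). ∠FAC = 84.1° gives AC at 45.300° from the x-axis; with |AC| = 23.5, C = (-10.702, 6.1350). AC ⟂ CV, so CV runs at -44.700°; with |CV| = 19.9, V = (3.4433, -7.8626). ∠CVQ = 131.9° gives VQ at -92.800° from the x-axis; with |VQ| = 12.3, Q = (2.8424, -20.148). Then |FQ| = |Q − F| = 18.700.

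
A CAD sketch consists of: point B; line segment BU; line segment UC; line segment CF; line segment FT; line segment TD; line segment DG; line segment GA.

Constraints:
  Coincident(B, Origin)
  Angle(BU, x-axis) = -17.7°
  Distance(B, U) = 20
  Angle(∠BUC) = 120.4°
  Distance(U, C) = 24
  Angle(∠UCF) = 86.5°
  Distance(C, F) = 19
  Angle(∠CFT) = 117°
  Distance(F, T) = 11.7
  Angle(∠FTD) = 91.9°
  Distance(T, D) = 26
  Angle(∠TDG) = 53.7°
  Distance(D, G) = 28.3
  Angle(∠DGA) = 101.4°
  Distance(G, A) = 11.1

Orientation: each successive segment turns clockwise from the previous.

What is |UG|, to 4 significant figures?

29.27

B is at the origin; BU runs at -17.7° with length 20.0, so U = (19.05, -6.081). ∠BUC = 120.4° gives UC at -77.30° from the x-axis; with |UC| = 24.0, C = (24.33, -29.49). ∠UCF = 86.5° gives CF at -170.8° from the x-axis; with |CF| = 19.0, F = (5.574, -32.53). ∠CFT = 117.0° gives FT at 126.2° from the x-axis; with |FT| = 11.7, T = (-1.336, -23.09). ∠FTD = 91.9° gives TD at 38.10° from the x-axis; with |TD| = 26.0, D = (19.12, -7.047). ∠TDG = 53.7° gives DG at -88.20° from the x-axis; with |DG| = 28.3, G = (20.01, -35.33). Then |UG| = |G − U| = 29.27.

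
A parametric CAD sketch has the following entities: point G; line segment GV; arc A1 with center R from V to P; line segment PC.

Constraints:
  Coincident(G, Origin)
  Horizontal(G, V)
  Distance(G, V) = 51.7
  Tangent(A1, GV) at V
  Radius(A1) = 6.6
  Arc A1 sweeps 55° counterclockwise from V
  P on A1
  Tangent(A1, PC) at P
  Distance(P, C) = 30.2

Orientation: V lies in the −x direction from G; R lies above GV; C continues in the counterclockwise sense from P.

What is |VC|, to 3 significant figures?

35.7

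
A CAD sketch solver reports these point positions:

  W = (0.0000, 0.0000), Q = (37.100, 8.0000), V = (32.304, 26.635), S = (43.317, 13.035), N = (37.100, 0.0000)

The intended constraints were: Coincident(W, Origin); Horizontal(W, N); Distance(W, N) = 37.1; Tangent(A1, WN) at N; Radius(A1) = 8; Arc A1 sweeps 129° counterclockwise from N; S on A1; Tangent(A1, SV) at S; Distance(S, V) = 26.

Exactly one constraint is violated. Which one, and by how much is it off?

Distance(S, V) = 26 — off by 8.50.

W = (0.00, 0.00) ✓; W.y = 0.00, N.y = 0.00 ✓; |WN| = 37.10 ✓; ∠(QN, NW) = 90.00° ✓; |QN| = 8.000 ✓; bearing(Q→S) − bearing(Q→N) = 129.0° ✓; |QS| = 8.000 ✓; ∠(QS, SV) = 90.00° ✓; |SV| = 17.50 ✗.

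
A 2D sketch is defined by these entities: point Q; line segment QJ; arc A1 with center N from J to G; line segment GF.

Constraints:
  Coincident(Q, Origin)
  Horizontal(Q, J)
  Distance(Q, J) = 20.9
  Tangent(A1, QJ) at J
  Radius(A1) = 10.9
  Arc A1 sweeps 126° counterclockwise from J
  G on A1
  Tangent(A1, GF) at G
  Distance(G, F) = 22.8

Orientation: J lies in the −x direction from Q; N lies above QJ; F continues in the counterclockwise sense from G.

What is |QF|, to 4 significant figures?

43.90

Q is at the origin; Q and J share the same y with |QJ| = 20.9 and J on the −x side, so J = (-20.90, 0.000). Since A1 is tangent to QJ there, NJ ⟂ QJ, so N = J + (0, 10.9) = (-20.90, 10.90). On A1, J sits at bearing -90° from N; a 126° counterclockwise sweep puts G at bearing 36°, so G = N + 10.9·(cos 36°, sin 36°) = (-12.08, 17.31). Tangency of A1 to GF means the radius NG is perpendicular to GF, so GF runs along (−sin 36°, cos 36°); with |GF| = 22.8, F = (-25.48, 35.75). Then |QF| = |F − Q| = 43.90.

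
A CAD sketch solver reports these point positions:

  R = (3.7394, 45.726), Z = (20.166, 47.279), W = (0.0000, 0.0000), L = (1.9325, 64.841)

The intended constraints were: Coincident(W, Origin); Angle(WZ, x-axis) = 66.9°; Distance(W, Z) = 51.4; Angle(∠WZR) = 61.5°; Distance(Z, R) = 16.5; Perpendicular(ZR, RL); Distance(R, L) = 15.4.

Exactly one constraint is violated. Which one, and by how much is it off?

Distance(R, L) = 15.4 — off by 3.80.

W = (0.00, 0.00) ✓; WZ at 66.90° ✓; |WZ| = 51.40 ✓; ∠WZR = 61.50° ✓; |ZR| = 16.50 ✓; ∠(ZR, RL) = 90.00° ✓; |RL| = 19.20 ✗.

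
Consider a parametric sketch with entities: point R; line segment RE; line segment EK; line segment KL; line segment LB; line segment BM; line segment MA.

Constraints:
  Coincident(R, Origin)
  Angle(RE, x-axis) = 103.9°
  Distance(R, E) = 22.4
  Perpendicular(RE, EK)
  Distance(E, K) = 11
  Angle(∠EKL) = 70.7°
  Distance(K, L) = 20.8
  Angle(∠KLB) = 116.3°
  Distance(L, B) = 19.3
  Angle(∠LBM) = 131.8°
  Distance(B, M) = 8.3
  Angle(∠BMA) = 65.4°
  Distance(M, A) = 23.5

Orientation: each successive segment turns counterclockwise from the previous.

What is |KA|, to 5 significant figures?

12.841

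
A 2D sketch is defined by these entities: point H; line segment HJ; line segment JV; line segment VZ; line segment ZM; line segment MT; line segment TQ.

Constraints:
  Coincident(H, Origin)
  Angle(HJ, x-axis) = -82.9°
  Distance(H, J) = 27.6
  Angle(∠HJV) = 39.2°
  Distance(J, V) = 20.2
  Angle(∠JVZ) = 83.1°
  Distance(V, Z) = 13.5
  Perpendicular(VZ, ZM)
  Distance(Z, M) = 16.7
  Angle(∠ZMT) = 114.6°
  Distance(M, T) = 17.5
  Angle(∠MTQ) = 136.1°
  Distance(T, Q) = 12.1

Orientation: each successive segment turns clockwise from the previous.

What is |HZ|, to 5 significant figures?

4.9228

H is at the origin; HJ runs at -82.9° with length 27.6, so J = (3.4114, -27.388). ∠HJV = 39.2° gives JV at 136.30° from the x-axis; with |JV| = 20.2, V = (-11.193, -13.433). ∠JVZ = 83.1° gives VZ at 39.400° from the x-axis; with |VZ| = 13.5, Z = (-0.76063, -4.8637). Then |HZ| = |Z − H| = 4.9228.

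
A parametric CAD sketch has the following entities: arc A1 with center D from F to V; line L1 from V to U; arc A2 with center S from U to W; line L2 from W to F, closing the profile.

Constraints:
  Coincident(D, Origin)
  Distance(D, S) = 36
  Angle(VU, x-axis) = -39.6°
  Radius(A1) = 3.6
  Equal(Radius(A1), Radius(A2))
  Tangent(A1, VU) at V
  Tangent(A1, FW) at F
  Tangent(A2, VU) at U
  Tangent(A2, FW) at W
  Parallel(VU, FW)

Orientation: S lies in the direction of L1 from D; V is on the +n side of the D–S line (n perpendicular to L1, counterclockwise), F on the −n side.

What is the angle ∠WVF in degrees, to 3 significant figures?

78.7°

The slot axis is L1's direction at -39.6°, so u = (cos -39.6°, sin -39.6°) = (0.771, -0.637) and n = (−sin -39.6°, cos -39.6°) = (0.637, 0.771). D is at the origin and S lies 36.0 along u from D, so S = 36.0·u = (27.7, -22.9). Tangency of A1 to both parallel lines with radius 3.6 puts V and F at D ± 3.6·n: V = (2.29, 2.77), F = (-2.29, -2.77). Equal radii place U and W the same way about S: U = S + 3.6·n = (30.0, -20.2), W = S − 3.6·n = (25.4, -25.7). Then cos ∠WVF = VW·VF / (|VW||VF|), giving 78.7°.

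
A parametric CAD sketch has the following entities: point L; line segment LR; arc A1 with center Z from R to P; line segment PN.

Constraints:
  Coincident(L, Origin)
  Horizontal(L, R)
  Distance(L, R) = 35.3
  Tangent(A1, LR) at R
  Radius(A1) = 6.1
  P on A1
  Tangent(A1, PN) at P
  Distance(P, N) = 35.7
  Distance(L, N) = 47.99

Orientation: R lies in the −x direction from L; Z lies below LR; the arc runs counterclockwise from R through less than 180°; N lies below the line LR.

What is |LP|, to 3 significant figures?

41.7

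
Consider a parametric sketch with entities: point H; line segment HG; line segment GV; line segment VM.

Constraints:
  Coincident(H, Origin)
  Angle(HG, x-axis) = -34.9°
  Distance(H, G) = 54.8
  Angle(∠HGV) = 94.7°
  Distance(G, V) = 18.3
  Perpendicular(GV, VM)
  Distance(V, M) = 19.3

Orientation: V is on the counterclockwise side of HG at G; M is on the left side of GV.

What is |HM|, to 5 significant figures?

42.031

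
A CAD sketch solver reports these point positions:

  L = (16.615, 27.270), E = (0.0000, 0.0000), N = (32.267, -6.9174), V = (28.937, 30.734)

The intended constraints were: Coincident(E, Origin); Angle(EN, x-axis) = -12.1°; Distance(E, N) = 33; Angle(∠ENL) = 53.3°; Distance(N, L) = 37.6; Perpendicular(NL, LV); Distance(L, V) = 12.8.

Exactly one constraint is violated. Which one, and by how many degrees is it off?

Perpendicular(NL, LV) — off by 8.90°.

E = (0.00, 0.00) ✓; EN at -12.10° ✓; |EN| = 33.00 ✓; ∠ENL = 53.30° ✓; |NL| = 37.60 ✓; ∠(NL, LV) = 98.90° ✗; |LV| = 12.80 ✓.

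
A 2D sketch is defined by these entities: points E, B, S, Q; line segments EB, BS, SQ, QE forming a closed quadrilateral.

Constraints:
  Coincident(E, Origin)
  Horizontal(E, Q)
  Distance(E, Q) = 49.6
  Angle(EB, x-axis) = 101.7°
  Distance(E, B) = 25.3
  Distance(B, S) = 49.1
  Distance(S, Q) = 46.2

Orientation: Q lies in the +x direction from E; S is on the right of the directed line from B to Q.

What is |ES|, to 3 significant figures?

24.0

Checks: |BS| = 49.10 ✓; |SQ| = 46.20 ✓.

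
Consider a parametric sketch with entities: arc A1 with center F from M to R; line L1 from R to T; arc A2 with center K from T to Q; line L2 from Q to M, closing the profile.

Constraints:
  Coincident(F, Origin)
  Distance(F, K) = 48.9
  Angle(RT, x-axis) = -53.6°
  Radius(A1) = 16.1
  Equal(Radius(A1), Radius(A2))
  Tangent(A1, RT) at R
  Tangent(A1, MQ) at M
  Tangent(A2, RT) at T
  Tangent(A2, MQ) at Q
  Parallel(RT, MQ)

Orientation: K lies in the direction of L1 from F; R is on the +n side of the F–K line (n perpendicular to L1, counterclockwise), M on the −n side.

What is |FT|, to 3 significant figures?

51.5

Tangency of A1 to both parallel lines with radius 16.1 puts R and M at F ± 16.1·n: R = (13.0, 9.55), M = (-13.0, -9.55). Equal radii place T and Q the same way about K: T = K + 16.1·n = (42.0, -29.8), Q = K − 16.1·n = (16.1, -48.9). Then |FT| = |T − F| = 51.5.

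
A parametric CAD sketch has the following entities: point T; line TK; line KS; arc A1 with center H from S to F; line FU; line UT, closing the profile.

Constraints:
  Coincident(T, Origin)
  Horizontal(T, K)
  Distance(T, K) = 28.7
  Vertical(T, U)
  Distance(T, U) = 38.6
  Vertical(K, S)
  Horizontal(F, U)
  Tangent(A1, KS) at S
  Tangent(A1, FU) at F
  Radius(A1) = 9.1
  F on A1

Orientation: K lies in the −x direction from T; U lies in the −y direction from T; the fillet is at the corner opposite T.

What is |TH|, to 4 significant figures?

35.42

T is at the origin; T and K share the same y with |TK| = 28.7 and K on the −x side, so K = (-28.70, 0.000). T and U share the same x with |TU| = 38.6 and U on the −y side, so U = (0.000, -38.60). The virtual corner opposite T is at (-28.70, -38.60). The tangent condition forces HS to be normal to KS and since A1 is tangent to FU there, HF ⟂ FU, with radius 9.1, so the center H sits 9.1 in from both sides at H = (-19.60, -29.50). Then |TH| = |H − T| = 35.42.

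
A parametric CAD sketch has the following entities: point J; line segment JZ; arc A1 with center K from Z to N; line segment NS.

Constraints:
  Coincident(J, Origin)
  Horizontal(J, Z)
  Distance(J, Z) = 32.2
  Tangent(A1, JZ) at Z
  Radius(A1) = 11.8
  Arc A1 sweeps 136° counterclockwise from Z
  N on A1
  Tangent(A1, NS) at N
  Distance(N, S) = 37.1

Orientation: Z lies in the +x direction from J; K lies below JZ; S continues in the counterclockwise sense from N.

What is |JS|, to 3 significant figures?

68.5

J is at the origin; J and Z share the same y with |JZ| = 32.2 and Z on the +x side, so Z = (32.2, 0.00). A1 meets JZ tangentially, so KZ is at right angles to JZ, so K = Z + (0, -11.8) = (32.2, -11.8). On A1, Z sits at bearing 90° from K; a 136° counterclockwise sweep puts N at bearing 226°, so N = K + 11.8·(cos 226°, sin 226°) = (24.0, -20.3). The tangent condition forces KN to be normal to NS, so NS runs along (−sin 226°, cos 226°); with |NS| = 37.1, S = (50.7, -46.1). Then |JS| = |S − J| = 68.5.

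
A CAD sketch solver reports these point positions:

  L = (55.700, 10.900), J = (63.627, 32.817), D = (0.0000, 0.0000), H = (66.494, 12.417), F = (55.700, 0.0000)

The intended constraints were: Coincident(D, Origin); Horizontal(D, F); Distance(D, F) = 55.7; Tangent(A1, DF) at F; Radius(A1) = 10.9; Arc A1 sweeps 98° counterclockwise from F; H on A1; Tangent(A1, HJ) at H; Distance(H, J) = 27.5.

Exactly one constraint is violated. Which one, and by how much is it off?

Distance(H, J) = 27.5 — off by 6.90.

D = (0.00, 0.00) ✓; D.y = 0.00, F.y = 0.00 ✓; |DF| = 55.70 ✓; ∠(LF, FD) = 90.00° ✓; |LF| = 10.90 ✓; bearing(L→H) − bearing(L→F) = 98.00° ✓; |LH| = 10.90 ✓; ∠(LH, HJ) = 90.00° ✓; |HJ| = 20.60 ✗.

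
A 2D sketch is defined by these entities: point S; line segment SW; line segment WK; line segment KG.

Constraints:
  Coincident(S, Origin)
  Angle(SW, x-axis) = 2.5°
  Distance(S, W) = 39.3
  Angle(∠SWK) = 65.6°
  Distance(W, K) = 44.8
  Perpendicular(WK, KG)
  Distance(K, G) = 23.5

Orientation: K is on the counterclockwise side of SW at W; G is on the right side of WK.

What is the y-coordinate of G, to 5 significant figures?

52.299

∠SWK = 65.6°, so WK runs at 2.5° + (180° − 65.6°) = 116.90° from the x-axis; with |WK| = 44.8, K = W + 44.8·(cos 116.90°, sin 116.90°) = (18.994, 41.667). The perpendicularity gives KG at right angles to WK; with |KG| = 23.5 on the right of WK, G = K + 23.5·(0.89180, 0.45243) = (39.951, 52.299). So G.y = 52.299.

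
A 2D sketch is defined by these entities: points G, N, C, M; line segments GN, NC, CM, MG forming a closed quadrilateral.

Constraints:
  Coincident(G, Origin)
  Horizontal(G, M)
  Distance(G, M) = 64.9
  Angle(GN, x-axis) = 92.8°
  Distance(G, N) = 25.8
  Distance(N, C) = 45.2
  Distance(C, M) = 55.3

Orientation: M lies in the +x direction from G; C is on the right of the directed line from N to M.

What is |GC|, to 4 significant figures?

21.29

Checks: G = (0.00, 0.00) ✓; |NC| = 45.20 ✓; |CM| = 55.30 ✓.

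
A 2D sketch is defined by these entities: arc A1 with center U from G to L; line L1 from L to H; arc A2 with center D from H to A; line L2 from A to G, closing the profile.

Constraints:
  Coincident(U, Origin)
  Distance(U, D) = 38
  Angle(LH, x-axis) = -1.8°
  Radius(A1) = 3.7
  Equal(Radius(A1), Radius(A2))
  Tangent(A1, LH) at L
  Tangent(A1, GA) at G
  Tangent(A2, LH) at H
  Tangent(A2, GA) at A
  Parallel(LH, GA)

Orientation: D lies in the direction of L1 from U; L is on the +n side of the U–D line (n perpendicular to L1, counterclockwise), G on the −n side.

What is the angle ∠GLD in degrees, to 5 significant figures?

84.439°

The slot axis is L1's direction at -1.8°, so u = (cos -1.8°, sin -1.8°) = (0.99951, -0.031411) and n = (−sin -1.8°, cos -1.8°) = (0.031411, 0.99951). U is at the origin and D lies 38.0 along u from U, so D = 38.0·u = (37.981, -1.1936). Tangency of A1 to both parallel lines with radius 3.7 puts L and G at U ± 3.7·n: L = (0.11622, 3.6982), G = (-0.11622, -3.6982). Then cos ∠GLD = LG·LD / (|LG||LD|), giving 84.439°.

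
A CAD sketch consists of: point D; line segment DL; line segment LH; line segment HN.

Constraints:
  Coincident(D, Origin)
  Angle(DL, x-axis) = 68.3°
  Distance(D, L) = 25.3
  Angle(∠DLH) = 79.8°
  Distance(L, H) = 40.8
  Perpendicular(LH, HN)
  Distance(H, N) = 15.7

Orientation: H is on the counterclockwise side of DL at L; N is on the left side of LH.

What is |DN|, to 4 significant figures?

37.47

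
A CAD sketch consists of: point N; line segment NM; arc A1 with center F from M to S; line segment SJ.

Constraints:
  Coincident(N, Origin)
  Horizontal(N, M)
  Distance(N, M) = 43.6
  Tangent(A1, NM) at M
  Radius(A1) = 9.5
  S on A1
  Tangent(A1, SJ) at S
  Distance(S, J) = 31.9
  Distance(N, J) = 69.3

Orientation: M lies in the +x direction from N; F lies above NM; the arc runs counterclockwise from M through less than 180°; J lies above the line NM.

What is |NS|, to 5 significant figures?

53.721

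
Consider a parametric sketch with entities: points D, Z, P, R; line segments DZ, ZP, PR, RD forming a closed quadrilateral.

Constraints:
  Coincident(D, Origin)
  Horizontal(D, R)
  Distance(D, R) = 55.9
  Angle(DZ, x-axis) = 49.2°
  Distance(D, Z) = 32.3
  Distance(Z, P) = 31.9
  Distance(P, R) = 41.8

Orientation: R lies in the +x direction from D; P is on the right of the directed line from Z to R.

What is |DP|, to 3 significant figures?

16.2

Checks: |ZP| = 31.90 ✓; |PR| = 41.80 ✓.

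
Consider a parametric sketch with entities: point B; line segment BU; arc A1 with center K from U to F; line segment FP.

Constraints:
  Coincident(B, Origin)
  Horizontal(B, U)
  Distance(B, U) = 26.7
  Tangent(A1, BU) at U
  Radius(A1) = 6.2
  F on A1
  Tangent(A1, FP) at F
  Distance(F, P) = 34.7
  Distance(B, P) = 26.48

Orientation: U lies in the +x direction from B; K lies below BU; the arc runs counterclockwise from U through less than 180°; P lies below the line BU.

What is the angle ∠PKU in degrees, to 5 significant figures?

124.94°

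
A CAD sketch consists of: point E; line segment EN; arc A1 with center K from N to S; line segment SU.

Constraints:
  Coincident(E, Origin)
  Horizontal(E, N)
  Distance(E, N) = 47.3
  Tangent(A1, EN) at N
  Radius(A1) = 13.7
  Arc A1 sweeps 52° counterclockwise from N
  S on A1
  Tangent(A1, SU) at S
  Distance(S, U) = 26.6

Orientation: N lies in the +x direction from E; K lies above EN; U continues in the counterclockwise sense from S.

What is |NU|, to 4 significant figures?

37.76

On A1, N sits at bearing -90° from K; a 52° counterclockwise sweep puts S at bearing -38°, so S = K + 13.7·(cos -38°, sin -38°) = (58.10, 5.265). The tangent condition forces KS to be normal to SU, so SU runs along (−sin -38°, cos -38°); with |SU| = 26.6, U = (74.47, 26.23). Then |NU| = |U − N| = 37.76.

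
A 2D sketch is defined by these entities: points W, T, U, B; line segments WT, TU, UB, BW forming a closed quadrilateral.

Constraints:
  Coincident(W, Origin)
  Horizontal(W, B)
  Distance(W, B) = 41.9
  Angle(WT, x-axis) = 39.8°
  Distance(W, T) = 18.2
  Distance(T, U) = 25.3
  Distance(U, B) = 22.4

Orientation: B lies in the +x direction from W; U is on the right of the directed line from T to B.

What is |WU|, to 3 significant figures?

25.9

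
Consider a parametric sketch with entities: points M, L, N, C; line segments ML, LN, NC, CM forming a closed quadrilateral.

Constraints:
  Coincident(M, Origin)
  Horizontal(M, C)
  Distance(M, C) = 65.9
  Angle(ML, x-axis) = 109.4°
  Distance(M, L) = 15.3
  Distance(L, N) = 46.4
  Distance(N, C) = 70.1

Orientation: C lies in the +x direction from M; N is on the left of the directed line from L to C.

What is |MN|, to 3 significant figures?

57.0

M is at the origin; MC is horizontal with |MC| = 65.9 and C in +x, so C = (65.9, 0). ML runs at 109.4° with |ML| = 15.3, so L = (-5.08, 14.4). N is determined by |LN| = 46.4 and |NC| = 70.1 together: it lies at the intersection of circle(L, 46.4) and circle(C, 70.1). With |LC| = 72.4, the foot of the radical line on LC is 17.2 from L and the perpendicular offset is √(46.4² − 17.2²) = 43.1. Taking the left-of-LC solution: N = (20.3, 53.3).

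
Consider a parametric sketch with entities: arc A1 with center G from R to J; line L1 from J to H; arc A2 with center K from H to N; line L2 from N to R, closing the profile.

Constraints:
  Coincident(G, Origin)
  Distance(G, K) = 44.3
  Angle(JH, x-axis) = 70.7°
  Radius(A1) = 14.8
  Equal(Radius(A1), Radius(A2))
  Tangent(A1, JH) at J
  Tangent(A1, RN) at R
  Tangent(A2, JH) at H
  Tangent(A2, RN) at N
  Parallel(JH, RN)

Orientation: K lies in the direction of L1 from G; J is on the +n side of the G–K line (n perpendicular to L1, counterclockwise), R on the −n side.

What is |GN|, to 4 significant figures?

46.71

The slot axis is L1's direction at 70.7°, so u = (cos 70.7°, sin 70.7°) = (0.3305, 0.9438) and n = (−sin 70.7°, cos 70.7°) = (-0.9438, 0.3305). G is at the origin and K lies 44.3 along u from G, so K = 44.3·u = (14.64, 41.81). Tangency of A1 to both parallel lines with radius 14.8 puts J and R at G ± 14.8·n: J = (-13.97, 4.892), R = (13.97, -4.892). Equal radii place H and N the same way about K: H = K + 14.8·n = (0.6735, 46.70), N = K − 14.8·n = (28.61, 36.92). Then |GN| = |N − G| = 46.71.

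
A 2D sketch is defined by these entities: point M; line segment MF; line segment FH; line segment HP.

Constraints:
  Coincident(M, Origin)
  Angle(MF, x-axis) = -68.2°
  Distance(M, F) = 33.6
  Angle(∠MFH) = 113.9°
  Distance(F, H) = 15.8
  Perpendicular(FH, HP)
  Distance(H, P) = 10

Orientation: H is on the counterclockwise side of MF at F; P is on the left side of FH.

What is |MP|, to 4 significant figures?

35.98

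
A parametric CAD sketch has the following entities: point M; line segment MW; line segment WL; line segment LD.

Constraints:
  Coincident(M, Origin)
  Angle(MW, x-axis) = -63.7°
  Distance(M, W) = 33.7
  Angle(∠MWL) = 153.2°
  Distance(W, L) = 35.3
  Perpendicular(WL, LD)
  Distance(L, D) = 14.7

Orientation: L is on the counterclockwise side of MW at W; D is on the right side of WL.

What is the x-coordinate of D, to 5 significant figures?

34.334

M is at the origin; MW runs at -63.7° with length 33.7, so W = 33.7·(cos -63.7°, sin -63.7°) = (14.931, -30.212). ∠MWL = 153.2°, so WL runs at -63.7° + (180° − 153.2°) = -36.900° from the x-axis; with |WL| = 35.3, L = W + 35.3·(cos -36.900°, sin -36.900°) = (43.160, -51.406). WL ⟂ LD; with |LD| = 14.7 on the right of WL, D = L + 14.7·(-0.60042, -0.79968) = (34.334, -63.162). So D.x = 34.334.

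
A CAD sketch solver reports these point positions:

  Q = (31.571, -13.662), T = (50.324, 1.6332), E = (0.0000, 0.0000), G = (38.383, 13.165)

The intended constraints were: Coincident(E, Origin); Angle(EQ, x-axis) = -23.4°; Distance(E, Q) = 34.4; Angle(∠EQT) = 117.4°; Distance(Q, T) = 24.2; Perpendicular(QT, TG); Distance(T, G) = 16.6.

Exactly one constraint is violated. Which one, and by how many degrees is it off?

Perpendicular(QT, TG) — off by 6.80°.

E = (0.00, 0.00) ✓; EQ at -23.40° ✓; |EQ| = 34.40 ✓; ∠EQT = 117.4° ✓; |QT| = 24.20 ✓; ∠(QT, TG) = 96.80° ✗; |TG| = 16.60 ✓.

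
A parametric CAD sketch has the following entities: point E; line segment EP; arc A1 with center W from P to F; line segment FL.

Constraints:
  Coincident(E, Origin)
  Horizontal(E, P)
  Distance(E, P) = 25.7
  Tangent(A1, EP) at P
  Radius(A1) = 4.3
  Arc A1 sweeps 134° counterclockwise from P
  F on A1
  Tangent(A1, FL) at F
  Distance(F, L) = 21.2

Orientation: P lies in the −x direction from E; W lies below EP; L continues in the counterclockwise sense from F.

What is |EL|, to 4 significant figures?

26.57

E is at the origin; EP is horizontal with |EP| = 25.7 and P on the −x side, so P = (-25.70, 0.000). The tangent condition forces WP to be normal to EP, so W = P + (0, -4.3) = (-25.70, -4.300). On A1, P sits at bearing 90° from W; a 134° counterclockwise sweep puts F at bearing 224°, so F = W + 4.3·(cos 224°, sin 224°) = (-28.79, -7.287). Tangency of A1 to FL means the radius WF is perpendicular to FL, so FL runs along (−sin 224°, cos 224°); with |FL| = 21.2, L = (-14.07, -22.54). Then |EL| = |L − E| = 26.57.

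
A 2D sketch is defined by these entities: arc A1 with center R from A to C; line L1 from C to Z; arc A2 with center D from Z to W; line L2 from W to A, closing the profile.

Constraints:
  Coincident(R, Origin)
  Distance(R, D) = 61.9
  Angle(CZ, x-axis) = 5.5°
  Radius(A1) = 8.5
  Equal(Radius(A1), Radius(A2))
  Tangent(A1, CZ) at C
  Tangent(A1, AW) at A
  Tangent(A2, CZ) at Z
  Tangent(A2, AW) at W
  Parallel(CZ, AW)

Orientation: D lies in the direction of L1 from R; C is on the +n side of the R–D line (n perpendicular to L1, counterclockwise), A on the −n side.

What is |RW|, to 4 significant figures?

62.48

The slot axis is L1's direction at 5.5°, so u = (cos 5.5°, sin 5.5°) = (0.9954, 0.09585) and n = (−sin 5.5°, cos 5.5°) = (-0.09585, 0.9954). R is at the origin and D lies 61.9 along u from R, so D = 61.9·u = (61.62, 5.933). Tangency of A1 to both parallel lines with radius 8.5 puts C and A at R ± 8.5·n: C = (-0.8147, 8.461), A = (0.8147, -8.461). Equal radii place Z and W the same way about D: Z = D + 8.5·n = (60.80, 14.39), W = D − 8.5·n = (62.43, -2.528). Then |RW| = |W − R| = 62.48.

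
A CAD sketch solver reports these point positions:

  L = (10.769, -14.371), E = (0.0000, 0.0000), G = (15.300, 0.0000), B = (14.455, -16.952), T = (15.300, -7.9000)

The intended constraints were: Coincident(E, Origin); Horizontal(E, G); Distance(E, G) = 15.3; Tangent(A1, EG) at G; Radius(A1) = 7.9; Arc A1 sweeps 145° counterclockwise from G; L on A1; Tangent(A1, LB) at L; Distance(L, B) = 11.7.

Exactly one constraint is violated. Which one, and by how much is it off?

Distance(L, B) = 11.7 — off by 7.20.

E = (0.00, 0.00) ✓; E.y = 0.00, G.y = 0.00 ✓; |EG| = 15.30 ✓; ∠(TG, GE) = 90.00° ✓; |TG| = 7.900 ✓; bearing(T→L) − bearing(T→G) = 145.0° ✓; |TL| = 7.900 ✓; ∠(TL, LB) = 90.00° ✓; |LB| = 4.500 ✗.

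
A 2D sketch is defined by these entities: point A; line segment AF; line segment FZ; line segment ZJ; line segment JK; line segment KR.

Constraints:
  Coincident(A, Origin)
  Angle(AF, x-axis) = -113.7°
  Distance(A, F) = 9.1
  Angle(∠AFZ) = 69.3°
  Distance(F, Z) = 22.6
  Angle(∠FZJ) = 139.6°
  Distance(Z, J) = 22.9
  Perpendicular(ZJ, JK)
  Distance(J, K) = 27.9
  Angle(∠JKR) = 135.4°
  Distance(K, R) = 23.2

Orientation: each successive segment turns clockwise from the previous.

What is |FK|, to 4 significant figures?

42.24

A is at the origin; AF runs at -113.7° with length 9.1, so F = (-3.658, -8.333). ∠AFZ = 69.3° gives FZ at 135.6° from the x-axis; with |FZ| = 22.6, Z = (-19.80, 7.480). ∠FZJ = 139.6° gives ZJ at 95.20° from the x-axis; with |ZJ| = 22.9, J = (-21.88, 30.29). ZJ is perpendicular to JK, so JK runs at 5.200°; with |JK| = 27.9, K = (5.905, 32.81). Then |FK| = |K − F| = 42.24.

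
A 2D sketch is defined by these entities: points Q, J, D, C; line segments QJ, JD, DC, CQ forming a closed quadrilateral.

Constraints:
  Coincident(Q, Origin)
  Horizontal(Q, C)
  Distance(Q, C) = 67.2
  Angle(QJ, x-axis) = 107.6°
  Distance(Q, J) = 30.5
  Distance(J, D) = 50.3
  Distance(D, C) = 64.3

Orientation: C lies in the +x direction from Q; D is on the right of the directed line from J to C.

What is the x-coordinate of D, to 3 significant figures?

5.75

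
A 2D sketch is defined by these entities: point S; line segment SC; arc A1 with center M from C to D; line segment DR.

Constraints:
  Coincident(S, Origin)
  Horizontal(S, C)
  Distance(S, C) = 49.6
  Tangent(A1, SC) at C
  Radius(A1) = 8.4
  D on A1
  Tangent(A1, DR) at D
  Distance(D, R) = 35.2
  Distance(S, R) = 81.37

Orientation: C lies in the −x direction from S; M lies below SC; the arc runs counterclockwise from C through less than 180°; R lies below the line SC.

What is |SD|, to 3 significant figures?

57.3

Checks: |SC| = 49.60 ✓; |MC| = 8.400 ✓; |MD| = 8.400 ✓; ∠(MD, DR) = 90.00° ✓; |DR| = 35.20 ✓; |SR| = 81.37 ✓.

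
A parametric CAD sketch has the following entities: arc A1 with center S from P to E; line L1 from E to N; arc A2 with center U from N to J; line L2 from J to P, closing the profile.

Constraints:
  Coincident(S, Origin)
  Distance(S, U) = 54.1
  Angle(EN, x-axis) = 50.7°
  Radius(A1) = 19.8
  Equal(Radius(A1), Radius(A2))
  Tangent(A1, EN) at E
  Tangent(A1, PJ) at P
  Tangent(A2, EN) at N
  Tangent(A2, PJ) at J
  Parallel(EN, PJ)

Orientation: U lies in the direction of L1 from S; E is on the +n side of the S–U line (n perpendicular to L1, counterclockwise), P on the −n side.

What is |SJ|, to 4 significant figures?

57.61

The slot axis is L1's direction at 50.7°, so u = (cos 50.7°, sin 50.7°) = (0.6334, 0.7738) and n = (−sin 50.7°, cos 50.7°) = (-0.7738, 0.6334). S is at the origin and U lies 54.1 along u from S, so U = 54.1·u = (34.27, 41.86). Tangency of A1 to both parallel lines with radius 19.8 puts E and P at S ± 19.8·n: E = (-15.32, 12.54), P = (15.32, -12.54). Equal radii place N and J the same way about U: N = U + 19.8·n = (18.94, 54.41), J = U − 19.8·n = (49.59, 29.32). Then |SJ| = |J − S| = 57.61.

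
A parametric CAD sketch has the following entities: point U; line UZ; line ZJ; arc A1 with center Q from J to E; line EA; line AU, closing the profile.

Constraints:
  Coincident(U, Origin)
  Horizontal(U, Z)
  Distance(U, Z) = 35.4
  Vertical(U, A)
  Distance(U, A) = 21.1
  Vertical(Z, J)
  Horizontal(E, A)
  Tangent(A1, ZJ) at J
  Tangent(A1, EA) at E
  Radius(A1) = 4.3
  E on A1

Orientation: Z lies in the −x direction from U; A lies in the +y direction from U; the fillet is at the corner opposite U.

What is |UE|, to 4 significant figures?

37.58

The virtual corner opposite U is at (-35.40, 21.10). A1 meets ZJ tangentially, so QJ is at right angles to ZJ and tangency of A1 to EA means the radius QE is perpendicular to EA, with radius 4.3, so the center Q sits 4.3 in from both sides at Q = (-31.10, 16.80). That places the tangent points at J = (-35.40, 16.80) on ZJ and E = (-31.10, 21.10) on EA. Then |UE| = |E − U| = 37.58.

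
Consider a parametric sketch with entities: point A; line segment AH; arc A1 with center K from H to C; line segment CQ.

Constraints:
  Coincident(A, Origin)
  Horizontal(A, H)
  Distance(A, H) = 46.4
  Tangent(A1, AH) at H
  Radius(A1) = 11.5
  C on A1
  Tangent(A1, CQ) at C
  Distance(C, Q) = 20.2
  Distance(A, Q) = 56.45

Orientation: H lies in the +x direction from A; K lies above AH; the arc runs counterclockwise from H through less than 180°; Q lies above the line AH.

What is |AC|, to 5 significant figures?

58.725

Checks: A = (0.00, 0.00) ✓; |KC| = 11.50 ✓; ∠(KC, CQ) = 90.00° ✓; |CQ| = 20.20 ✓; |AQ| = 56.45 ✓.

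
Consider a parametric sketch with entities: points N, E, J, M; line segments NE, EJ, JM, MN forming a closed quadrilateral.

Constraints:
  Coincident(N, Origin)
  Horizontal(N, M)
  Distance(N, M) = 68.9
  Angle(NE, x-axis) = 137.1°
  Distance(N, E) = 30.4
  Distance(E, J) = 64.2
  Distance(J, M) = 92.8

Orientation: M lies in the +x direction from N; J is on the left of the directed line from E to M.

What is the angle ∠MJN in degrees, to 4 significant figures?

46.97°

N is at the origin; N and M share the same y with |NM| = 68.9 and M in +x, so M = (68.9, 0). NE runs at 137.1° with |NE| = 30.4, so E = (-22.27, 20.69). J is determined by |EJ| = 64.2 and |JM| = 92.8 together: it lies at the intersection of circle(E, 64.2) and circle(M, 92.8). With |EM| = 93.49, the foot of the radical line on EM is 22.73 from E and the perpendicular offset is √(64.2² − 22.73²) = 60.04. Taking the left-of-EM solution: J = (13.19, 74.22).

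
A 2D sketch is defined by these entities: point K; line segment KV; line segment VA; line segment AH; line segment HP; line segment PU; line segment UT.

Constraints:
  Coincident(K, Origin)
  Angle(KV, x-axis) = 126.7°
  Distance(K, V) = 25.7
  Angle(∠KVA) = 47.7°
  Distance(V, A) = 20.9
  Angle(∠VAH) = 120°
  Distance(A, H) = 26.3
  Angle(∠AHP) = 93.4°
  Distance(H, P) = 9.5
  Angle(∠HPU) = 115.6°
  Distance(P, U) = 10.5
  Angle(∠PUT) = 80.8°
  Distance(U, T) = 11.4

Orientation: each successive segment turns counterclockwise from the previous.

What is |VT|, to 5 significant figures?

28.144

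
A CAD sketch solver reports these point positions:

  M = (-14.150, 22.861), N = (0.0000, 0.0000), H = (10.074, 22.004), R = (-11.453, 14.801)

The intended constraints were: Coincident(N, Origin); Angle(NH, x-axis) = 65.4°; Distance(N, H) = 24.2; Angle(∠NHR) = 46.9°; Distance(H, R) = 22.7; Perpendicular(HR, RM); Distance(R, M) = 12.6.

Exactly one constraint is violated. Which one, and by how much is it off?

Distance(R, M) = 12.6 — off by 4.10.

N = (0.00, 0.00) ✓; NH at 65.40° ✓; |NH| = 24.20 ✓; ∠NHR = 46.90° ✓; |HR| = 22.70 ✓; ∠(HR, RM) = 90.00° ✓; |RM| = 8.499 ✗.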